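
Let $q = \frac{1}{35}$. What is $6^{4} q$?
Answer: $\frac{1296}{35} \approx 37.029$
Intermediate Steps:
$q = \frac{1}{35} \approx 0.028571$
$6^{4} q = 6^{4} \cdot \frac{1}{35} = 1296 \cdot \frac{1}{35} = \frac{1296}{35}$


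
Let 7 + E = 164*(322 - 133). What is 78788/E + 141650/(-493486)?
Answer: 2463655937/1092331261 ≈ 2.2554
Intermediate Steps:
E = 30989 (E = -7 + 164*(322 - 133) = -7 + 164*189 = -7 + 30996 = 30989)
78788/E + 141650/(-493486) = 78788/30989 + 141650/(-493486) = 78788*(1/30989) + 141650*(-1/493486) = 78788/30989 - 70825/246743 = 2463655937/1092331261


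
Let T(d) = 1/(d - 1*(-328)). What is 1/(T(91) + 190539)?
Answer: 419/79835842 ≈ 5.2483e-6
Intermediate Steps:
T(d) = 1/(328 + d) (T(d) = 1/(d + 328) = 1/(328 + d))
1/(T(91) + 190539) = 1/(1/(328 + 91) + 190539) = 1/(1/419 + 190539) = 1/(79835842/419) = 419/79835842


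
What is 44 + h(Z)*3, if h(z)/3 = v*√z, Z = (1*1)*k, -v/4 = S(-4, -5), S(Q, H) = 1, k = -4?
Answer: 44 - 72*I ≈ 44.0 - 72.0*I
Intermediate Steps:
v = -4 (v = -4*1 = -4)
Z = -4 (Z = (1*1)*(-4) = 1*(-4) = -4)
h(z) = -12*√z (h(z) = 3*(-4*√z) = -12*√z)
44 + h(Z)*3 = 44 - 24*I*3 = 44 - 72*I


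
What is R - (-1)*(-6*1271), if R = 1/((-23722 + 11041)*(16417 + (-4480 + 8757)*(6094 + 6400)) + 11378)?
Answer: -5169213294702403/677840715277 ≈ -7626.0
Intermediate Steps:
R = -1/677840715277 (R = 1/(-12681*(16417 + 4277*12494) + 11378) = 1/(-12681*(16417 + 53436838) + 11378) = 1/(-12681*53453255 + 11378) = 1/(-677840726655 + 11378) = 1/(-677840715277) = -1/677840715277 ≈ -1.4753e-12)
R - (-1)*(-6*1271) = -1/677840715277 - (-1)*(-6*1271) = -1/677840715277 - (-1)*(-7626) = -1/677840715277 - 1*7626 = -1/677840715277 - 7626 = -5169213294702403/677840715277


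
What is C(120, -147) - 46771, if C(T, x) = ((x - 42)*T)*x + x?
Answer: 3287042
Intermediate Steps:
C(T, x) = x + T*x*(-42 + x) (C(T, x) = ((-42 + x)*T)*x + x = (T*(-42 + x))*x + x = T*x*(-42 + x) + x = x + T*x*(-42 + x))
C(120, -147) - 46771 = -147*(1 - 42*120 + 120*(-147)) - 46771 = -147*(1 - 5040 - 17640) - 46771 = -147*(-22679) - 46771 = 3333813 - 46771 = 3287042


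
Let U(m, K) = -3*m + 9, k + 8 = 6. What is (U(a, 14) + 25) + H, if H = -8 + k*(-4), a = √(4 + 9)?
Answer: 34 - 3*√13 ≈ 23.183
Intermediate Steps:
a = √13 ≈ 3.6056
k = -2 (k = -8 + 6 = -2)
U(m, K) = 9 - 3*m
H = 0 (H = -8 - 2*(-4) = -8 + 8 = 0)
(U(a, 14) + 25) + H = ((9 - 3*√13) + 25) + 0 = (34 - 3*√13) + 0 = 34 - 3*√13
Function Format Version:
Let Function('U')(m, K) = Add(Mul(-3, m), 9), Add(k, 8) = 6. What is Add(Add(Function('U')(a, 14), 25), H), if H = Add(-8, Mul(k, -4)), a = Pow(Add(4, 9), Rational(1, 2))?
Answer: Add(34, Mul(-3, Pow(13, Rational(1, 2)))) ≈ 23.183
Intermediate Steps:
a = Pow(13, Rational(1, 2)) ≈ 3.6056
k = -2 (k = Add(-8, 6) = -2)
Function('U')(m, K) = Add(9, Mul(-3, m))
H = 0 (H = Add(-8, Mul(-2, -4)) = Add(-8, 8) = 0)
Add(Add(Function('U')(a, 14), 25), H) = Add(Add(Add(9, Mul(-3, Pow(13, Rational(1, 2)))), 25), 0) = Add(Add(34, Mul(-3, Pow(13, Rational(1, 2)))), 0) = Add(34, Mul(-3, Pow(13, Rational(1, 2))))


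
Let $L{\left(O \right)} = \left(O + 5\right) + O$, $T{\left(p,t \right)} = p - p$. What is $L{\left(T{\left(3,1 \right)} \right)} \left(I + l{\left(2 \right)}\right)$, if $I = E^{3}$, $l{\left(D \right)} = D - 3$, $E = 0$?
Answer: $-5$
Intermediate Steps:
$T{\left(p,t \right)} = 0$
$l{\left(D \right)} = -3 + D$ ($l{\left(D \right)} = D - 3 = -3 + D$)
$L{\left(O \right)} = 5 + 2 O$ ($L{\left(O \right)} = \left(5 + O\right) + O = 5 + 2 O$)
$I = 0$ ($I = 0^{3} = 0$)
$L{\left(T{\left(3,1 \right)} \right)} \left(I + l{\left(2 \right)}\right) = \left(5 + 2 \cdot 0\right) \left(0 + \left(-3 + 2\right)\right) = \left(5 + 0\right) \left(0 - 1\right) = 5 \left(-1\right) = -5$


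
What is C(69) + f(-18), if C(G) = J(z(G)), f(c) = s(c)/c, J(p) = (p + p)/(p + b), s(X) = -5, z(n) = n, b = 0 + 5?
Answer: 1427/666 ≈ 2.1426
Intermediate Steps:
b = 5
J(p) = 2*p/(5 + p) (J(p) = (p + p)/(p + 5) = (2*p)/(5 + p) = 2*p/(5 + p))
f(c) = -5/c
C(G) = 2*G/(5 + G)
C(69) + f(-18) = 2*69/(5 + 69) - 5/(-18) = 2*69/74 - 5*(-1/18) = 2*69*(1/74) + 5/18 = 69/37 + 5/18 = 1427/666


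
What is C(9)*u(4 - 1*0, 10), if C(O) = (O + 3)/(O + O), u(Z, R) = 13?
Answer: 26/3 ≈ 8.6667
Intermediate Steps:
C(O) = (3 + O)/(2*O) (C(O) = (3 + O)/((2*O)) = (3 + O)*(1/(2*O)) = (3 + O)/(2*O))
C(9)*u(4 - 1*0, 10) = ((½)*(3 + 9)/9)*13 = ((½)*(⅑)*12)*13 = (⅔)*13 = 26/3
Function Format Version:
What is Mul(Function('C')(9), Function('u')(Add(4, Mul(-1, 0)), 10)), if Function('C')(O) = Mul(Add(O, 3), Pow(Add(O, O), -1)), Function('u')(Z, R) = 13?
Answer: Rational(26, 3) ≈ 8.6667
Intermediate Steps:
Function('C')(O) = Mul(Rational(1, 2), Pow(O, -1), Add(3, O)) (Function('C')(O) = Mul(Add(3, O), Pow(Mul(2, O), -1)) = Mul(Add(3, O), Mul(Rational(1, 2), Pow(O, -1))) = Mul(Rational(1, 2), Pow(O, -1), Add(3, O)))
Mul(Function('C')(9), Function('u')(Add(4, Mul(-1, 0)), 10)) = Mul(Mul(Rational(1, 2), Pow(9, -1), Add(3, 9)), 13) = Mul(Mul(Rational(1, 2), Rational(1, 9), 12), 13) = Mul(Rational(2, 3), 13) = Rational(26, 3)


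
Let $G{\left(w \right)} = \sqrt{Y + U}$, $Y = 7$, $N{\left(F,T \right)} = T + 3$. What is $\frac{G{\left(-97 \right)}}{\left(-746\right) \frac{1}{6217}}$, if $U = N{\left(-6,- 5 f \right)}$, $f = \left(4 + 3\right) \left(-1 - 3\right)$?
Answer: $- \frac{31085 \sqrt{6}}{746} \approx -102.07$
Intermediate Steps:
$f = -28$ ($f = 7 \left(-4\right) = -28$)
$N{\left(F,T \right)} = 3 + T$
$U = 143$ ($U = 3 - -140 = 3 + 140 = 143$)
$G{\left(w \right)} = 5 \sqrt{6}$ ($G{\left(w \right)} = \sqrt{7 + 143} = \sqrt{150} = 5 \sqrt{6}$)
$\frac{G{\left(-97 \right)}}{\left(-746\right) \frac{1}{6217}} = \frac{5 \sqrt{6}}{\left(-746\right) \frac{1}{6217}} = \frac{5 \sqrt{6}}{- \frac{746}{6217}} = 5 \sqrt{6} \left(- \frac{6217}{746}\right) = - \frac{31085 \sqrt{6}}{746}$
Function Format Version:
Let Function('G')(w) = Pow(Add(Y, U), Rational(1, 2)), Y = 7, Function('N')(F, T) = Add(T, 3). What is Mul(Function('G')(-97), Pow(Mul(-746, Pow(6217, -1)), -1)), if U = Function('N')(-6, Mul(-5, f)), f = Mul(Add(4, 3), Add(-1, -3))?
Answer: Mul(Rational(-31085, 746), Pow(6, Rational(1, 2))) ≈ -102.07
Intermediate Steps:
f = -28 (f = Mul(7, -4) = -28)
Function('N')(F, T) = Add(3, T)
U = 143 (U = Add(3, Mul(-5, -28)) = Add(3, 140) = 143)
Function('G')(w) = Mul(5, Pow(6, Rational(1, 2))) (Function('G')(w) = Pow(Add(7, 143), Rational(1, 2)) = Pow(150, Rational(1, 2)) = Mul(5, Pow(6, Rational(1, 2))))
Mul(Function('G')(-97), Pow(Mul(-746, Pow(6217, -1)), -1)) = Mul(Mul(5, Pow(6, Rational(1, 2))), Pow(Mul(-746, Pow(6217, -1)), -1)) = Mul(Mul(5, Pow(6, Rational(1, 2))), Pow(Mul(-746, Rational(1, 6217)), -1)) = Mul(Mul(5, Pow(6, Rational(1, 2))), Pow(Rational(-746, 6217), -1)) = Mul(Mul(5, Pow(6, Rational(1, 2))), Rational(-6217, 746)) = Mul(Rational(-31085, 746), Pow(6, Rational(1, 2)))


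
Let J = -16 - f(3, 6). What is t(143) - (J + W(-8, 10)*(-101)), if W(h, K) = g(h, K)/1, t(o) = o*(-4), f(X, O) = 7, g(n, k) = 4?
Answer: -145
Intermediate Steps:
t(o) = -4*o
W(h, K) = 4 (W(h, K) = 4/1 = 4*1 = 4)
J = -23 (J = -16 - 1*7 = -16 - 7 = -23)
t(143) - (J + W(-8, 10)*(-101)) = -4*143 - (-23 + 4*(-101)) = -572 - (-23 - 404) = -572 - 1*(-427) = -572 + 427 = -145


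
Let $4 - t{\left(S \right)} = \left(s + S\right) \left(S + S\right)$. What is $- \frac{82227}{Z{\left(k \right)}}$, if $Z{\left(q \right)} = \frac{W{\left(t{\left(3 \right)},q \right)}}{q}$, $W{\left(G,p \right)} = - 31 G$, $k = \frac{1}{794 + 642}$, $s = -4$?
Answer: $\frac{82227}{445160} \approx 0.18471$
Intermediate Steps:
$k = \frac{1}{1436} \approx 0.00069638$
$t{\left(S \right)} = 4 - 2 S \left(-4 + S\right)$ ($t{\left(S \right)} = 4 - \left(-4 + S\right) \left(S + S\right) = 4 - \left(-4 + S\right) 2 S = 4 - 2 S \left(-4 + S\right)$)
$Z{\left(q \right)} = - \frac{310}{q}$ ($Z{\left(q \right)} = \frac{\left(-31\right) \left(4 - 2 \cdot 3^{2} + 8 \cdot 3\right)}{q} = \frac{\left(-31\right) \left(4 - 18 + 24\right)}{q} = \frac{\left(-31\right) 10}{q} = - \frac{310}{q}$)
$- \frac{82227}{Z{\left(k \right)}} = - \frac{82227}{\left(-310\right) \frac{1}{\frac{1}{1436}}} = - \frac{82227}{\left(-310\right) 1436} = - \frac{82227}{-445160} = \left(-82227\right) \left(- \frac{1}{445160}\right) = \frac{82227}{445160}$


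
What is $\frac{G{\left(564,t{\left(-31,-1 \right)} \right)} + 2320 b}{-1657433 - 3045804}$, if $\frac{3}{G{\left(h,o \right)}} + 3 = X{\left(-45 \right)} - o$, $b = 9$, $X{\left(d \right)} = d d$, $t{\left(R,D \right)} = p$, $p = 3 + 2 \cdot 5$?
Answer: $- \frac{41947923}{9448803133} \approx -0.0044395$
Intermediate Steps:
$p = 13$ ($p = 3 + 10 = 13$)
$t{\left(R,D \right)} = 13$
$X{\left(d \right)} = d^{2}$
$G{\left(h,o \right)} = \frac{3}{2022 - o}$ ($G{\left(h,o \right)} = \frac{3}{-3 - \left(-2025 + o\right)} = \frac{3}{2022 - o}$)
$\frac{G{\left(564,t{\left(-31,-1 \right)} \right)} + 2320 b}{-1657433 - 3045804} = \frac{- \frac{3}{-2022 + 13} + 2320 \cdot 9}{-1657433 - 3045804} = \frac{- \frac{3}{-2009} + 20880}{-4703237} = \left(\left(-3\right) \left(- \frac{1}{2009}\right) + 20880\right) \left(- \frac{1}{4703237}\right) = \left(\frac{3}{2009} + 20880\right) \left(- \frac{1}{4703237}\right) = \frac{41947923}{2009} \left(- \frac{1}{4703237}\right) = - \frac{41947923}{9448803133}$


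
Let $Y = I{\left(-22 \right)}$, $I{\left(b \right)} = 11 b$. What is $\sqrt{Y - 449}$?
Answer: $i \sqrt{691} \approx 26.287 i$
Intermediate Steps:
$Y = -242$ ($Y = 11 \left(-22\right) = -242$)
$\sqrt{Y - 449} = \sqrt{-242 - 449} = \sqrt{-691} = i \sqrt{691}$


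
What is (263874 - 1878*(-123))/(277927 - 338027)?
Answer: -123717/15025 ≈ -8.2341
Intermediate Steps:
(263874 - 1878*(-123))/(277927 - 338027) = (263874 + 230994)/(-60100) = 494868*(-1/60100) = -123717/15025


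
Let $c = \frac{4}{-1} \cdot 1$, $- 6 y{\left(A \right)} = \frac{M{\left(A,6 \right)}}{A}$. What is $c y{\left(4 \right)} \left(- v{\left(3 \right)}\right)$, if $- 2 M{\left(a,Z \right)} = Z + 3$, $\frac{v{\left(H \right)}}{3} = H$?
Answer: $\frac{27}{4} \approx 6.75$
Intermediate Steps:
$v{\left(H \right)} = 3 H$
$M{\left(a,Z \right)} = - \frac{3}{2} - \frac{Z}{2}$ ($M{\left(a,Z \right)} = - \frac{Z + 3}{2} = - \frac{3 + Z}{2} = - \frac{3}{2} - \frac{Z}{2}$)
$y{\left(A \right)} = \frac{3}{4 A}$ ($y{\left(A \right)} = - \frac{\left(- \frac{3}{2} - 3\right) \frac{1}{A}}{6} = - \frac{\left(- \frac{9}{2}\right) \frac{1}{A}}{6} = \frac{3}{4 A}$)
$c = -4$ ($c = 4 \left(-1\right) 1 = \left(-4\right) 1 = -4$)
$c y{\left(4 \right)} \left(- v{\left(3 \right)}\right) = - 4 \frac{3}{4 \cdot 4} \left(- 3 \cdot 3\right) = - 4 \cdot \frac{3}{4} \cdot \frac{1}{4} \left(\left(-1\right) 9\right) = \left(-4\right) \frac{3}{16} \left(-9\right) = \left(- \frac{3}{4}\right) \left(-9\right) = \frac{27}{4}$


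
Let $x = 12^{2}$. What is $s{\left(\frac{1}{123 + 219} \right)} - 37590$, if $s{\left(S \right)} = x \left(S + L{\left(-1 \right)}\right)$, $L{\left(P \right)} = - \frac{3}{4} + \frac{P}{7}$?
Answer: $- \frac{5016514}{133} \approx -37718.0$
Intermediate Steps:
$L{\left(P \right)} = - \frac{3}{4} + \frac{P}{7}$ ($L{\left(P \right)} = \left(-3\right) \frac{1}{4} + P \frac{1}{7} = - \frac{3}{4} + \frac{P}{7}$)
$x = 144$
$s{\left(S \right)} = - \frac{900}{7} + 144 S$ ($s{\left(S \right)} = 144 \left(S + \left(- \frac{3}{4} + \frac{1}{7} \left(-1\right)\right)\right) = 144 \left(S - \frac{25}{28}\right) = 144 \left(- \frac{25}{28} + S\right) = - \frac{900}{7} + 144 S$)
$s{\left(\frac{1}{123 + 219} \right)} - 37590 = \left(- \frac{900}{7} + \frac{144}{123 + 219}\right) - 37590 = \left(- \frac{900}{7} + \frac{144}{342}\right) - 37590 = \left(- \frac{900}{7} + 144 \cdot \frac{1}{342}\right) - 37590 = \left(- \frac{900}{7} + \frac{8}{19}\right) - 37590 = - \frac{17044}{133} - 37590 = - \frac{5016514}{133}$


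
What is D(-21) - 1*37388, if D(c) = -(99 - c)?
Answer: -37508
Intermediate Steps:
D(c) = -99 + c
D(-21) - 1*37388 = (-99 - 21) - 1*37388 = -120 - 37388 = -37508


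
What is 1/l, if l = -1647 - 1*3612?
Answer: -1/5259 ≈ -0.00019015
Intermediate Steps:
l = -5259 (l = -1647 - 3612 = -5259)
1/l = 1/(-5259) = -1/5259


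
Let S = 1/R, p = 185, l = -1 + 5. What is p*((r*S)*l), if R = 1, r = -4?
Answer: -2960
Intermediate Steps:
l = 4
S = 1 (S = 1/1 = 1*1 = 1)
p*((r*S)*l) = 185*(-4*1*4) = 185*(-4*4) = 185*(-16) = -2960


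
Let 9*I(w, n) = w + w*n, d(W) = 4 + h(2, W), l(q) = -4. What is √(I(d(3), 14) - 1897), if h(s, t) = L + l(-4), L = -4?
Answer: I*√17133/3 ≈ 43.631*I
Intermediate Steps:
h(s, t) = -8 (h(s, t) = -4 - 4 = -8)
d(W) = -4 (d(W) = 4 - 8 = -4)
I(w, n) = w/9 + n*w/9 (I(w, n) = (w + w*n)/9 = (w + n*w)/9 = w/9 + n*w/9)
√(I(d(3), 14) - 1897) = √((⅑)*(-4)*(1 + 14) - 1897) = √((⅑)*(-4)*15 - 1897) = √(-20/3 - 1897) = √(-5711/3) = I*√17133/3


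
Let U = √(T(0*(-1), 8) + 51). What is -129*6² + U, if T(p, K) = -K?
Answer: -4644 + √43 ≈ -4637.4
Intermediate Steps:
U = √43 (U = √(-1*8 + 51) = √(-8 + 51) = √43 ≈ 6.5574)
-129*6² + U = -129*6² + √43 = -129*36 + √43 = -4644 + √43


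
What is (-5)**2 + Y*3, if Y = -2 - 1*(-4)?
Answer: 31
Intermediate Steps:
Y = 2 (Y = -2 + 4 = 2)
(-5)**2 + Y*3 = (-5)**2 + 2*3 = 25 + 6 = 31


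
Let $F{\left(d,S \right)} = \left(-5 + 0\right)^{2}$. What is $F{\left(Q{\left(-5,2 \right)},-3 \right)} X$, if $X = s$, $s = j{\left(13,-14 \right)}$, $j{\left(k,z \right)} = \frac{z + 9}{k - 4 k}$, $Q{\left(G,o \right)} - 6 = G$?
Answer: $\frac{125}{39} \approx 3.2051$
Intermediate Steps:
$Q{\left(G,o \right)} = 6 + G$
$j{\left(k,z \right)} = - \frac{9 + z}{3 k}$ ($j{\left(k,z \right)} = \frac{9 + z}{\left(-3\right) k} = \left(9 + z\right) \left(- \frac{1}{3 k}\right) = - \frac{9 + z}{3 k}$)
$F{\left(d,S \right)} = 25$ ($F{\left(d,S \right)} = \left(-5\right)^{2} = 25$)
$s = \frac{5}{39}$ ($s = \frac{-9 - -14}{3 \cdot 13} = \frac{1}{3} \cdot \frac{1}{13} \left(-9 + 14\right) = \frac{1}{3} \cdot \frac{1}{13} \cdot 5 = \frac{5}{39} \approx 0.12821$)
$X = \frac{5}{39} \approx 0.12821$
$F{\left(Q{\left(-5,2 \right)},-3 \right)} X = 25 \cdot \frac{5}{39} = \frac{125}{39}$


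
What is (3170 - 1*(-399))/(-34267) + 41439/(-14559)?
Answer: -490650428/166297751 ≈ -2.9504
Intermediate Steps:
(3170 - 1*(-399))/(-34267) + 41439/(-14559) = (3170 + 399)*(-1/34267) + 41439*(-1/14559) = 3569*(-1/34267) - 13813/4853 = -3569/34267 - 13813/4853 = -490650428/166297751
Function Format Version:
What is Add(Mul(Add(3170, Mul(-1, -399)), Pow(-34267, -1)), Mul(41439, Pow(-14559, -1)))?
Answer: Rational(-490650428, 166297751) ≈ -2.9504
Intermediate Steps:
Add(Mul(Add(3170, Mul(-1, -399)), Pow(-34267, -1)), Mul(41439, Pow(-14559, -1))) = Add(Mul(Add(3170, 399), Rational(-1, 34267)), Mul(41439, Rational(-1, 14559))) = Add(Mul(3569, Rational(-1, 34267)), Rational(-13813, 4853)) = Add(Rational(-3569, 34267), Rational(-13813, 4853)) = Rational(-490650428, 166297751)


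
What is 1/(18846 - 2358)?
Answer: 1/16488 ≈ 6.0650e-5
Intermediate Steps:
1/(18846 - 2358) = 1/16488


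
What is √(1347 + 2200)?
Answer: √3547 ≈ 59.557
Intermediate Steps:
√(1347 + 2200) = √3547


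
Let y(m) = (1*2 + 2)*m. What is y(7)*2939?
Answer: 82292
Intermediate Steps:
y(m) = 4*m (y(m) = (2 + 2)*m = 4*m)
y(7)*2939 = (4*7)*2939 = 28*2939 = 82292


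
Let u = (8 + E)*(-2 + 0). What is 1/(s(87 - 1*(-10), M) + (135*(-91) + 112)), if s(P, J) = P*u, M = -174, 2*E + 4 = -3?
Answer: -1/13046 ≈ -7.6652e-5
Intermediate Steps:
E = -7/2 (E = -2 + (½)*(-3) = -2 - 3/2 = -7/2 ≈ -3.5000)
u = -9 (u = (8 - 7/2)*(-2 + 0) = (9/2)*(-2) = -9)
s(P, J) = -9*P (s(P, J) = P*(-9) = -9*P)
1/(s(87 - 1*(-10), M) + (135*(-91) + 112)) = 1/(-9*(87 - 1*(-10)) + (135*(-91) + 112)) = 1/(-9*(87 + 10) + (-12285 + 112)) = 1/(-9*97 - 12173) = 1/(-873 - 12173) = 1/(-13046) = -1/13046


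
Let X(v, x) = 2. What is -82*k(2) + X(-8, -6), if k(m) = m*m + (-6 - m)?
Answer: 330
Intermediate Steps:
k(m) = -6 + m**2 - m (k(m) = m**2 + (-6 - m) = -6 + m**2 - m)
-82*k(2) + X(-8, -6) = -82*(-6 + 2**2 - 1*2) + 2 = -82*(-6 + 4 - 2) + 2 = -82*(-4) + 2 = 328 + 2 = 330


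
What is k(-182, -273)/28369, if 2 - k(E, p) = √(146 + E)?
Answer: 2/28369 - 6*I/28369 ≈ 7.0499e-5 - 0.0002115*I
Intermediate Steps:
k(E, p) = 2 - √(146 + E)
k(-182, -273)/28369 = (2 - √(146 - 182))/28369 = (2 - √(-36))*(1/28369) = (2 - 6*I)*(1/28369) = 2/28369 - 6*I/28369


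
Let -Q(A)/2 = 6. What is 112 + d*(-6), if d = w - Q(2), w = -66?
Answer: 436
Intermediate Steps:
Q(A) = -12 (Q(A) = -2*6 = -12)
d = -54 (d = -66 - 1*(-12) = -66 + 12 = -54)
112 + d*(-6) = 112 - 54*(-6) = 112 + 324 = 436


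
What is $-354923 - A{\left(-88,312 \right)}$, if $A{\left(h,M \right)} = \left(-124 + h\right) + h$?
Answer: $-354623$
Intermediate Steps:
$A{\left(h,M \right)} = -124 + 2 h$
$-354923 - A{\left(-88,312 \right)} = -354923 - \left(-124 + 2 \left(-88\right)\right) = -354923 - \left(-124 - 176\right) = -354923 - -300 = -354923 + 300 = -354623$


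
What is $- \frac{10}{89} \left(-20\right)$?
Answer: $\frac{200}{89} \approx 2.2472$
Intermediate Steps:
$- \frac{10}{89} \left(-20\right) = \left(-10\right) \frac{1}{89} \left(-20\right) = \left(- \frac{10}{89}\right) \left(-20\right) = \frac{200}{89}$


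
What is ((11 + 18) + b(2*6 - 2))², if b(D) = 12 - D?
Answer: 961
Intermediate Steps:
((11 + 18) + b(2*6 - 2))² = ((11 + 18) + (12 - (2*6 - 2)))² = (29 + (12 - (12 - 2)))² = (29 + (12 - 1*10))² = (29 + (12 - 10))² = (29 + 2)² = 31² = 961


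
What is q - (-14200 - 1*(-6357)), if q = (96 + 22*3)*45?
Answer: 15133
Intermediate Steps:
q = 7290 (q = (96 + 66)*45 = 162*45 = 7290)
q - (-14200 - 1*(-6357)) = 7290 - (-14200 - 1*(-6357)) = 7290 - (-14200 + 6357) = 7290 - 1*(-7843) = 7290 + 7843 = 15133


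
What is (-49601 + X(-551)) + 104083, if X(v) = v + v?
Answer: 53380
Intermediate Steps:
X(v) = 2*v
(-49601 + X(-551)) + 104083 = (-49601 + 2*(-551)) + 104083 = (-49601 - 1102) + 104083 = -50703 + 104083 = 53380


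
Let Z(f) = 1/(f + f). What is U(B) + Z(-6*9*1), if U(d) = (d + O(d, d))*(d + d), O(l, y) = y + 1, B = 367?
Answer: 58264919/108 ≈ 5.3949e+5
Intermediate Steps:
O(l, y) = 1 + y
U(d) = 2*d*(1 + 2*d) (U(d) = (d + (1 + d))*(d + d) = (1 + 2*d)*(2*d) = 2*d*(1 + 2*d))
Z(f) = 1/(2*f)
U(B) + Z(-6*9*1) = 2*367*(1 + 2*367) + 1/(2*((-6*9*1))) = 2*367*(1 + 734) + 1/(2*((-54*1))) = 2*367*735 + (1/2)/(-54) = 539490 + (1/2)*(-1/54) = 539490 - 1/108 = 58264919/108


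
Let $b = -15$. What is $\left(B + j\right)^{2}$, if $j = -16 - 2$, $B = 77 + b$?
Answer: $1936$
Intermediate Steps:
$B = 62$ ($B = 77 - 15 = 62$)
$j = -18$ ($j = -16 - 2 = -18$)
$\left(B + j\right)^{2} = \left(62 - 18\right)^{2} = 44^{2} = 1936$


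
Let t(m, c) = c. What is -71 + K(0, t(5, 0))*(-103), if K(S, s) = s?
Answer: -71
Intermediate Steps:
-71 + K(0, t(5, 0))*(-103) = -71 + 0*(-103) = -71 + 0 = -71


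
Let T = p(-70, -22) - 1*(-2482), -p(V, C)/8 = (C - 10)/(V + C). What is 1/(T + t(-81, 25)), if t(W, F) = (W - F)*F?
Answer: -23/3928 ≈ -0.0058554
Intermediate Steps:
p(V, C) = -8*(-10 + C)/(C + V) (p(V, C) = -8*(C - 10)/(V + C) = -8*(-10 + C)/(C + V))
T = 57022/23 (T = 8*(10 - 1*(-22))/(-22 - 70) - 1*(-2482) = 8*(10 + 22)/(-92) + 2482 = 8*(-1/92)*32 + 2482 = -64/23 + 2482 = 57022/23 ≈ 2479.2)
t(W, F) = F*(W - F)
1/(T + t(-81, 25)) = 1/(57022/23 + 25*(-81 - 1*25)) = 1/(57022/23 + 25*(-81 - 25)) = 1/(57022/23 + 25*(-106)) = 1/(57022/23 - 2650) = 1/(-3928/23) = -23/3928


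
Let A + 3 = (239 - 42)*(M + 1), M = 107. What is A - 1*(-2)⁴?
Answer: 21257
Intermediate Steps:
A = 21273 (A = -3 + (239 - 42)*(107 + 1) = -3 + 197*108 = -3 + 21276 = 21273)
A - 1*(-2)⁴ = 21273 - 1*(-2)⁴ = 21273 - 1*16 = 21273 - 16 = 21257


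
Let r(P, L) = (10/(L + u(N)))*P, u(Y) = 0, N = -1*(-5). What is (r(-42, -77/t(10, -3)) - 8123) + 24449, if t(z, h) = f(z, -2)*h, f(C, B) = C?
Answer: 177786/11 ≈ 16162.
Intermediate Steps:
N = 5
t(z, h) = h*z (t(z, h) = z*h = h*z)
r(P, L) = 10*P/L (r(P, L) = (10/(L + 0))*P = (10/L)*P = 10*P/L)
(r(-42, -77/t(10, -3)) - 8123) + 24449 = (10*(-42)/(-77/((-3*10))) - 8123) + 24449 = (10*(-42)/(-77/(-30)) - 8123) + 24449 = (10*(-42)/(-77*(-1/30)) - 8123) + 24449 = (10*(-42)/(77/30) - 8123) + 24449 = (10*(-42)*(30/77) - 8123) + 24449 = (-1800/11 - 8123) + 24449 = -91153/11 + 24449 = 177786/11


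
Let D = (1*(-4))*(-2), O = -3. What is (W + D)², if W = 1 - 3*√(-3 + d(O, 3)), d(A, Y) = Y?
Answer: 81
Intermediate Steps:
D = 8 (D = -4*(-2) = 8)
W = 1 (W = 1 - 3*√(-3 + 3) = 1 - 3*√0 = 1 - 3*0 = 1 + 0 = 1)
(W + D)² = (1 + 8)² = 9² = 81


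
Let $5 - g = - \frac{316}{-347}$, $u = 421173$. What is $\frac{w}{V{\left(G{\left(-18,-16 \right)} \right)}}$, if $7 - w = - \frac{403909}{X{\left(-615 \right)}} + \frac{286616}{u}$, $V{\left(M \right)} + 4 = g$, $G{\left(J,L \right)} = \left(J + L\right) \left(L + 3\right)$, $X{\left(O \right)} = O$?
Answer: $- \frac{19487367821068}{2676554415} \approx -7280.8$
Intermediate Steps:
$g = \frac{1419}{347}$ ($g = 5 - - \frac{316}{-347} = 5 - \left(-316\right) \left(- \frac{1}{347}\right) = 5 - \frac{316}{347} = \frac{1419}{347} \approx 4.0893$)
$G{\left(J,L \right)} = \left(3 + L\right) \left(J + L\right)$ ($G{\left(J,L \right)} = \left(J + L\right) \left(3 + L\right) = \left(3 + L\right) \left(J + L\right)$)
$V{\left(M \right)} = \frac{31}{347}$ ($V{\left(M \right)} = -4 + \frac{1419}{347} = \frac{31}{347}$)
$w = - \frac{56159561444}{86340465}$ ($w = 7 - \left(- \frac{403909}{-615} + \frac{286616}{421173}\right) = 7 - \left(\left(-403909\right) \left(- \frac{1}{615}\right) + 286616 \cdot \frac{1}{421173}\right) = 7 - \left(\frac{403909}{615} + \frac{286616}{421173}\right) = 7 - \frac{56763944699}{86340465} = - \frac{56159561444}{86340465} \approx -650.44$)
$\frac{w}{V{\left(G{\left(-18,-16 \right)} \right)}} = - \frac{56159561444}{86340465 \cdot \frac{31}{347}} = \left(- \frac{56159561444}{86340465}\right) \frac{347}{31} = - \frac{19487367821068}{2676554415}$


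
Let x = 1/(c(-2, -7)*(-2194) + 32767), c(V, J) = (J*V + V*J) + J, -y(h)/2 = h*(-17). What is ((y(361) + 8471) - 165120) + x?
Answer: -1921198126/13307 ≈ -1.4438e+5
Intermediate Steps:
y(h) = 34*h (y(h) = -2*h*(-17) = -(-34)*h = 34*h)
c(V, J) = J + 2*J*V (c(V, J) = (J*V + J*V) + J = 2*J*V + J = J + 2*J*V)
x = -1/13307 (x = 1/(-7*(1 + 2*(-2))*(-2194) + 32767) = 1/(-7*(1 - 4)*(-2194) + 32767) = 1/(-7*(-3)*(-2194) + 32767) = 1/(21*(-2194) + 32767) = 1/(-46074 + 32767) = 1/(-13307) = -1/13307 ≈ -7.5148e-5)
((y(361) + 8471) - 165120) + x = ((34*361 + 8471) - 165120) - 1/13307 = ((12274 + 8471) - 165120) - 1/13307 = (20745 - 165120) - 1/13307 = -144375 - 1/13307 = -1921198126/13307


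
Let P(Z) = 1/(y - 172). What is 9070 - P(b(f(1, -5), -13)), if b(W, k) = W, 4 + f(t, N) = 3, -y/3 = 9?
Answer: 1804931/199 ≈ 9070.0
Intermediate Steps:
y = -27 (y = -3*9 = -27)
f(t, N) = -1 (f(t, N) = -4 + 3 = -1)
P(Z) = -1/199 (P(Z) = 1/(-27 - 172) = 1/(-199) = -1/199)
9070 - P(b(f(1, -5), -13)) = 9070 - 1*(-1/199) = 9070 + 1/199 = 1804931/199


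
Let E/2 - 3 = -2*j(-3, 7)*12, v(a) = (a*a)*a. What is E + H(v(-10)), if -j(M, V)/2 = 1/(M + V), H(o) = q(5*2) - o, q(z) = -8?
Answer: 1022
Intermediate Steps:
v(a) = a³ (v(a) = a²*a = a³)
H(o) = -8 - o
j(M, V) = -2/(M + V)
E = 30 (E = 6 + 2*(-(-4)/(-3 + 7)*12) = 6 + 2*(-(-4)/4*12) = 6 + 2*(-2*(-½)*12) = 6 + 2*(1*12) = 6 + 2*12 = 6 + 24 = 30)
E + H(v(-10)) = 30 + (-8 - 1*(-10)³) = 30 + (-8 - 1*(-1000)) = 30 + (-8 + 1000) = 30 + 992 = 1022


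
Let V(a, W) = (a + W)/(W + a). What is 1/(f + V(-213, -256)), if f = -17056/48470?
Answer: 24235/15707 ≈ 1.5429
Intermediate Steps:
f = -8528/24235 (f = -17056*1/48470 = -8528/24235 ≈ -0.35189)
V(a, W) = 1 (V(a, W) = (W + a)/(W + a) = 1)
1/(f + V(-213, -256)) = 1/(-8528/24235 + 1) = 1/(15707/24235) = 24235/15707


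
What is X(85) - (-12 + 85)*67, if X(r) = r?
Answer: -4806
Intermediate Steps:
X(85) - (-12 + 85)*67 = 85 - (-12 + 85)*67 = 85 - 73*67 = 85 - 1*4891 = 85 - 4891 = -4806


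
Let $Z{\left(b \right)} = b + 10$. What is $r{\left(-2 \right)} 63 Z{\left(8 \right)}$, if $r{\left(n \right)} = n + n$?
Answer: $-4536$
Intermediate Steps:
$r{\left(n \right)} = 2 n$
$Z{\left(b \right)} = 10 + b$
$r{\left(-2 \right)} 63 Z{\left(8 \right)} = 2 \left(-2\right) 63 \left(10 + 8\right) = \left(-4\right) 63 \cdot 18 = \left(-252\right) 18 = -4536$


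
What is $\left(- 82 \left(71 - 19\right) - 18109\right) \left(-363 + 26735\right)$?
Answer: $-590020756$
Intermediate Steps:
$\left(- 82 \left(71 - 19\right) - 18109\right) \left(-363 + 26735\right) = \left(\left(-82\right) 52 - 18109\right) 26372 = \left(-4264 - 18109\right) 26372 = \left(-22373\right) 26372 = -590020756$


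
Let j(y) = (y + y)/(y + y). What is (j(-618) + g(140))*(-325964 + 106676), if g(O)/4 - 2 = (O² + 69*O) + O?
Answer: -25790242392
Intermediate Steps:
g(O) = 8 + 4*O² + 280*O (g(O) = 8 + 4*((O² + 69*O) + O) = 8 + 4*(O² + 70*O) = 8 + (4*O² + 280*O) = 8 + 4*O² + 280*O)
j(y) = 1 (j(y) = (2*y)/((2*y)) = (2*y)*(1/(2*y)) = 1)
(j(-618) + g(140))*(-325964 + 106676) = (1 + (8 + 4*140² + 280*140))*(-325964 + 106676) = (1 + (8 + 4*19600 + 39200))*(-219288) = (1 + (8 + 78400 + 39200))*(-219288) = (1 + 117608)*(-219288) = 117609*(-219288) = -25790242392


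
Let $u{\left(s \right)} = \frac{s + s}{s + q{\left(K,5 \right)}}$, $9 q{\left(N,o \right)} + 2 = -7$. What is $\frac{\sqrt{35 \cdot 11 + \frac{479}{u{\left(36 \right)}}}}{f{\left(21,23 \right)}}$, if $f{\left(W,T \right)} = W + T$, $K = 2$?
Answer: $\frac{\sqrt{88970}}{528} \approx 0.56492$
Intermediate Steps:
$q{\left(N,o \right)} = -1$ ($q{\left(N,o \right)} = - \frac{2}{9} + \frac{1}{9} \left(-7\right) = - \frac{2}{9} - \frac{7}{9} = -1$)
$u{\left(s \right)} = \frac{2 s}{-1 + s}$ ($u{\left(s \right)} = \frac{s + s}{s - 1} = \frac{2 s}{-1 + s}$)
$f{\left(W,T \right)} = T + W$
$\frac{\sqrt{35 \cdot 11 + \frac{479}{u{\left(36 \right)}}}}{f{\left(21,23 \right)}} = \frac{\sqrt{35 \cdot 11 + \frac{479}{2 \cdot 36 \frac{1}{-1 + 36}}}}{23 + 21} = \frac{\sqrt{385 + \frac{479}{2 \cdot 36 \cdot \frac{1}{35}}}}{44} = \sqrt{385 + \frac{479}{2 \cdot 36 \cdot \frac{1}{35}}} \cdot \frac{1}{44} = \sqrt{385 + \frac{479}{\frac{72}{35}}} \cdot \frac{1}{44} = \sqrt{385 + 479 \cdot \frac{35}{72}} \cdot \frac{1}{44} = \sqrt{385 + \frac{16765}{72}} \cdot \frac{1}{44} = \sqrt{\frac{44485}{72}} \cdot \frac{1}{44} = \frac{\sqrt{88970}}{12} \cdot \frac{1}{44} = \frac{\sqrt{88970}}{528}$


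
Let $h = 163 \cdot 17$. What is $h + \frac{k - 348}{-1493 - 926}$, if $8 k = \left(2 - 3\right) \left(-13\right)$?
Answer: $\frac{53627163}{19352} \approx 2771.1$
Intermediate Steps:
$k = \frac{13}{8}$ ($k = \frac{\left(2 - 3\right) \left(-13\right)}{8} = \frac{\left(-1\right) \left(-13\right)}{8} = \frac{1}{8} \cdot 13 = \frac{13}{8} \approx 1.625$)
$h = 2771$
$h + \frac{k - 348}{-1493 - 926} = 2771 + \frac{\frac{13}{8} - 348}{-1493 - 926} = 2771 - \frac{2771}{8 \left(-2419\right)} = 2771 - - \frac{2771}{19352} = 2771 + \frac{2771}{19352} = \frac{53627163}{19352}$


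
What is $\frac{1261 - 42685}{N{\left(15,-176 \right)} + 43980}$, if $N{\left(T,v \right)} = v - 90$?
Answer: $- \frac{20712}{21857} \approx -0.94761$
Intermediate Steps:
$N{\left(T,v \right)} = -90 + v$
$\frac{1261 - 42685}{N{\left(15,-176 \right)} + 43980} = \frac{1261 - 42685}{\left(-90 - 176\right) + 43980} = - \frac{41424}{-266 + 43980} = - \frac{41424}{43714} = \left(-41424\right) \frac{1}{43714} = - \frac{20712}{21857}$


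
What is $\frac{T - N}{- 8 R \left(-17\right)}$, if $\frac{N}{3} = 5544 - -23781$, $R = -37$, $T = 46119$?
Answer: $\frac{5232}{629} \approx 8.318$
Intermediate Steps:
$N = 87975$ ($N = 3 \left(5544 - -23781\right) = 3 \left(5544 + 23781\right) = 3 \cdot 29325 = 87975$)
$\frac{T - N}{- 8 R \left(-17\right)} = \frac{46119 - 87975}{\left(-8\right) \left(-37\right) \left(-17\right)} = \frac{46119 - 87975}{296 \left(-17\right)} = - \frac{41856}{-5032} = \left(-41856\right) \left(- \frac{1}{5032}\right) = \frac{5232}{629}$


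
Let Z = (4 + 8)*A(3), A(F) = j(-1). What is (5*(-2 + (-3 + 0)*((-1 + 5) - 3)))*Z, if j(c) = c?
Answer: 300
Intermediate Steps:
A(F) = -1
Z = -12 (Z = (4 + 8)*(-1) = 12*(-1) = -12)
(5*(-2 + (-3 + 0)*((-1 + 5) - 3)))*Z = (5*(-2 + (-3 + 0)*((-1 + 5) - 3)))*(-12) = (5*(-2 - 3*(4 - 3)))*(-12) = (5*(-2 - 3*1))*(-12) = (5*(-2 - 3))*(-12) = (5*(-5))*(-12) = -25*(-12) = 300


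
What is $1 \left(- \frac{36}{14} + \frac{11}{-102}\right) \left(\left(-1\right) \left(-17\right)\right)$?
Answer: $- \frac{1913}{42} \approx -45.548$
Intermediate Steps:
$1 \left(- \frac{36}{14} + \frac{11}{-102}\right) \left(\left(-1\right) \left(-17\right)\right) = 1 \left(\left(-36\right) \frac{1}{14} + 11 \left(- \frac{1}{102}\right)\right) 17 = 1 \left(- \frac{18}{7} - \frac{11}{102}\right) 17 = 1 \left(- \frac{1913}{714}\right) 17 = \left(- \frac{1913}{714}\right) 17 = - \frac{1913}{42}$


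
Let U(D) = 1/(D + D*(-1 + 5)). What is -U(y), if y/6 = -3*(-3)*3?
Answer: -1/810 ≈ -0.0012346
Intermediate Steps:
y = 162 (y = 6*(-3*(-3)*3) = 6*(9*3) = 6*27 = 162)
U(D) = 1/(5*D) (U(D) = 1/(D + D*4) = 1/(D + 4*D) = 1/(5*D))
-U(y) = -1/(5*162) = -1*1/810 = -1/810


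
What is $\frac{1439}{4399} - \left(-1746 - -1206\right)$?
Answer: $\frac{2376899}{4399} \approx 540.33$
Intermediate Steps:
$\frac{1439}{4399} - \left(-1746 - -1206\right) = 1439 \cdot \frac{1}{4399} - \left(-1746 + 1206\right) = \frac{1439}{4399} - -540 = \frac{1439}{4399} + 540 = \frac{2376899}{4399}$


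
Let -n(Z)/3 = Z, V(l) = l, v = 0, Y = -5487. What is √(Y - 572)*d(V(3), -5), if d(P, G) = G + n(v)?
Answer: -5*I*√6059 ≈ -389.2*I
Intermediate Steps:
n(Z) = -3*Z
d(P, G) = G (d(P, G) = G - 3*0 = G + 0 = G)
√(Y - 572)*d(V(3), -5) = √(-5487 - 572)*(-5) = √(-6059)*(-5) = (I*√6059)*(-5) = -5*I*√6059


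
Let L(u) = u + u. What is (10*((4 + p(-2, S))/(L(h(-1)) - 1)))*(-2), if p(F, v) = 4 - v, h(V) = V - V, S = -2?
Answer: 200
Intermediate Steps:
h(V) = 0
L(u) = 2*u
(10*((4 + p(-2, S))/(L(h(-1)) - 1)))*(-2) = (10*((4 + (4 - 1*(-2)))/(2*0 - 1)))*(-2) = (10*((4 + (4 + 2))/(0 - 1)))*(-2) = (10*((4 + 6)/(-1)))*(-2) = (10*(10*(-1)))*(-2) = (10*(-10))*(-2) = -100*(-2) = 200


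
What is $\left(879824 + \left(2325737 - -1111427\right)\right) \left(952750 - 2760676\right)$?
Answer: $-7804794846888$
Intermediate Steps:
$\left(879824 + \left(2325737 - -1111427\right)\right) \left(952750 - 2760676\right) = \left(879824 + \left(2325737 + 1111427\right)\right) \left(-1807926\right) = \left(879824 + 3437164\right) \left(-1807926\right) = 4316988 \left(-1807926\right) = -7804794846888$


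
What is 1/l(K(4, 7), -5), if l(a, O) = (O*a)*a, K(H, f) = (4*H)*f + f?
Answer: -1/70805 ≈ -1.4123e-5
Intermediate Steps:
K(H, f) = f + 4*H*f (K(H, f) = 4*H*f + f = f + 4*H*f)
l(a, O) = O*a²
1/l(K(4, 7), -5) = 1/(-5*49*(1 + 4*4)²) = 1/(-5*49*(1 + 16)²) = 1/(-5*(7*17)²) = 1/(-5*119²) = 1/(-5*14161) = 1/(-70805) = -1/70805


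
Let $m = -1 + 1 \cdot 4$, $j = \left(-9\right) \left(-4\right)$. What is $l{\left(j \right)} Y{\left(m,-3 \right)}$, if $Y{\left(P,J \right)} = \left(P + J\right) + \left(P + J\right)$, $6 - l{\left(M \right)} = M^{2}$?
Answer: $0$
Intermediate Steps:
$j = 36$
$m = 3$ ($m = -1 + 4 = 3$)
$l{\left(M \right)} = 6 - M^{2}$
$Y{\left(P,J \right)} = 2 J + 2 P$ ($Y{\left(P,J \right)} = \left(J + P\right) + \left(J + P\right) = 2 J + 2 P$)
$l{\left(j \right)} Y{\left(m,-3 \right)} = \left(6 - 36^{2}\right) \left(2 \left(-3\right) + 2 \cdot 3\right) = \left(6 - 1296\right) \left(-6 + 6\right) = \left(6 - 1296\right) 0 = \left(-1290\right) 0 = 0$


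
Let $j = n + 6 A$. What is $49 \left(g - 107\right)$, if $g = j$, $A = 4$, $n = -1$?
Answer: $-4116$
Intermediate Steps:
$j = 23$ ($j = -1 + 6 \cdot 4 = -1 + 24 = 23$)
$g = 23$
$49 \left(g - 107\right) = 49 \left(23 - 107\right) = 49 \left(-84\right) = -4116$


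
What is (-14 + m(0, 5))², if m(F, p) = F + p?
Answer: 81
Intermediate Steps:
(-14 + m(0, 5))² = (-14 + (0 + 5))² = (-14 + 5)² = (-9)² = 81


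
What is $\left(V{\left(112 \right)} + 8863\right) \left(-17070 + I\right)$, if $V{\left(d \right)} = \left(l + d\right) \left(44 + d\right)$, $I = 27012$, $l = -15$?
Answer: $238558290$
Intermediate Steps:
$V{\left(d \right)} = \left(-15 + d\right) \left(44 + d\right)$
$\left(V{\left(112 \right)} + 8863\right) \left(-17070 + I\right) = \left(\left(-660 + 112^{2} + 29 \cdot 112\right) + 8863\right) \left(-17070 + 27012\right) = \left(\left(-660 + 12544 + 3248\right) + 8863\right) 9942 = \left(15132 + 8863\right) 9942 = 23995 \cdot 9942 = 238558290$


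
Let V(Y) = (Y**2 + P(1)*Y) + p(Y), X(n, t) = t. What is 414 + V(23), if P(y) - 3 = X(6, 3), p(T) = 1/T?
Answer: 24864/23 ≈ 1081.0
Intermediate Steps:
P(y) = 6 (P(y) = 3 + 3 = 6)
V(Y) = 1/Y + Y**2 + 6*Y (V(Y) = (Y**2 + 6*Y) + 1/Y = 1/Y + Y**2 + 6*Y)
414 + V(23) = 414 + (1 + 23**2*(6 + 23))/23 = 414 + (1 + 529*29)/23 = 414 + (1 + 15341)/23 = 414 + (1/23)*15342 = 414 + 15342/23 = 24864/23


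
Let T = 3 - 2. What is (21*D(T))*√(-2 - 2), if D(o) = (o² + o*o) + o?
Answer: 126*I ≈ 126.0*I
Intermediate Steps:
T = 1
D(o) = o + 2*o² (D(o) = (o² + o²) + o = 2*o² + o = o + 2*o²)
(21*D(T))*√(-2 - 2) = (21*(1*(1 + 2*1)))*√(-2 - 2) = (21*(1*(1 + 2)))*√(-4) = (21*(1*3))*(2*I) = (21*3)*(2*I) = 63*(2*I) = 126*I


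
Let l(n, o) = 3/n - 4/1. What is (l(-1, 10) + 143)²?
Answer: 18496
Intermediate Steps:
l(n, o) = -4 + 3/n (l(n, o) = 3/n - 4*1 = 3/n - 4 = -4 + 3/n)
(l(-1, 10) + 143)² = ((-4 + 3/(-1)) + 143)² = ((-4 + 3*(-1)) + 143)² = ((-4 - 3) + 143)² = (-7 + 143)² = 136² = 18496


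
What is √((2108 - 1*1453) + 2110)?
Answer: √2765 ≈ 52.583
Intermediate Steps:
√((2108 - 1*1453) + 2110) = √((2108 - 1453) + 2110) = √(655 + 2110) = √2765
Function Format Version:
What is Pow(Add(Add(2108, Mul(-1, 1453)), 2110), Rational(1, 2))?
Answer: Pow(2765, Rational(1, 2)) ≈ 52.583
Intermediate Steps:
Pow(Add(Add(2108, Mul(-1, 1453)), 2110), Rational(1, 2)) = Pow(Add(Add(2108, -1453), 2110), Rational(1, 2)) = Pow(Add(655, 2110), Rational(1, 2)) = Pow(2765, Rational(1, 2))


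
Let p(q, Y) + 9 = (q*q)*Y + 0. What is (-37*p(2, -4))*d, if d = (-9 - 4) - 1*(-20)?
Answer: 6475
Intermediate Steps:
d = 7 (d = -13 + 20 = 7)
p(q, Y) = -9 + Y*q**2 (p(q, Y) = -9 + ((q*q)*Y + 0) = -9 + (q**2*Y + 0) = -9 + (Y*q**2 + 0) = -9 + Y*q**2)
(-37*p(2, -4))*d = -37*(-9 - 4*2**2)*7 = -37*(-9 - 4*4)*7 = -37*(-9 - 16)*7 = -37*(-25)*7 = 925*7 = 6475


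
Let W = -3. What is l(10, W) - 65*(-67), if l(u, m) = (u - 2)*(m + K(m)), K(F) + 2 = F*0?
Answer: 4315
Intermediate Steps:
K(F) = -2 (K(F) = -2 + F*0 = -2 + 0 = -2)
l(u, m) = (-2 + m)*(-2 + u) (l(u, m) = (u - 2)*(m - 2) = (-2 + u)*(-2 + m) = (-2 + m)*(-2 + u))
l(10, W) - 65*(-67) = (4 - 2*(-3) - 2*10 - 3*10) - 65*(-67) = (4 + 6 - 20 - 30) + 4355 = -40 + 4355 = 4315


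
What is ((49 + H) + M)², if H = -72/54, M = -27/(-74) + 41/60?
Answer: 1299530401/547600 ≈ 2373.1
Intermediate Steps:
M = 2327/2220 (M = -27*(-1/74) + 41*(1/60) = 27/74 + 41/60 = 2327/2220 ≈ 1.0482)
H = -4/3 (H = -72*1/54 = -4/3 ≈ -1.3333)
((49 + H) + M)² = ((49 - 4/3) + 2327/2220)² = (143/3 + 2327/2220)² = (36049/740)² = 1299530401/547600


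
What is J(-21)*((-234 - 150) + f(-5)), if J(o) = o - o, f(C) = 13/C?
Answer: 0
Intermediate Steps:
J(o) = 0
J(-21)*((-234 - 150) + f(-5)) = 0*((-234 - 150) + 13/(-5)) = 0*(-384 + 13*(-1/5)) = 0*(-384 - 13/5) = 0*(-1933/5) = 0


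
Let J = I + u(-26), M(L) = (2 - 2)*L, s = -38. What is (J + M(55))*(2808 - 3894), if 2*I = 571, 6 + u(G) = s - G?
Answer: -290505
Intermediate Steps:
u(G) = -44 - G (u(G) = -6 + (-38 - G) = -44 - G)
I = 571/2 (I = (1/2)*571 = 571/2 ≈ 285.50)
M(L) = 0 (M(L) = 0*L = 0)
J = 535/2 (J = 571/2 + (-44 - 1*(-26)) = 571/2 + (-44 + 26) = 571/2 - 18 = 535/2 ≈ 267.50)
(J + M(55))*(2808 - 3894) = (535/2 + 0)*(2808 - 3894) = (535/2)*(-1086) = -290505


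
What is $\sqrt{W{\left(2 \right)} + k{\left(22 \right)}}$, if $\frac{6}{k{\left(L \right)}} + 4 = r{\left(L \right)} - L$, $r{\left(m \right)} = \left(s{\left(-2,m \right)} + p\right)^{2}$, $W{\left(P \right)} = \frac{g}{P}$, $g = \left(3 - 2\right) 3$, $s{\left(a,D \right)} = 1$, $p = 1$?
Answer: $\frac{3 \sqrt{66}}{22} \approx 1.1078$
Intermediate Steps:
$g = 3$ ($g = 1 \cdot 3 = 3$)
$W{\left(P \right)} = \frac{3}{P}$
$r{\left(m \right)} = 4$ ($r{\left(m \right)} = \left(1 + 1\right)^{2} = 2^{2} = 4$)
$k{\left(L \right)} = - \frac{6}{L}$ ($k{\left(L \right)} = \frac{6}{-4 - \left(-4 + L\right)} = \frac{6}{\left(-1\right) L} = 6 \left(- \frac{1}{L}\right) = - \frac{6}{L}$)
$\sqrt{W{\left(2 \right)} + k{\left(22 \right)}} = \sqrt{\frac{3}{2} - \frac{6}{22}} = \sqrt{3 \cdot \frac{1}{2} - \frac{3}{11}} = \sqrt{\frac{3}{2} - \frac{3}{11}} = \sqrt{\frac{27}{22}} = \frac{3 \sqrt{66}}{22}$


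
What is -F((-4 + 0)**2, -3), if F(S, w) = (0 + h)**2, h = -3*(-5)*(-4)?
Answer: -3600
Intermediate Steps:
h = -60 (h = 15*(-4) = -60)
F(S, w) = 3600 (F(S, w) = (0 - 60)**2 = (-60)**2 = 3600)
-F((-4 + 0)**2, -3) = -1*3600 = -3600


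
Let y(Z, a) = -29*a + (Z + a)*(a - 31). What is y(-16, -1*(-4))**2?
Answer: 43264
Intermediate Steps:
y(Z, a) = -29*a + (-31 + a)*(Z + a) (y(Z, a) = -29*a + (Z + a)*(-31 + a) = -29*a + (-31 + a)*(Z + a))
y(-16, -1*(-4))**2 = ((-1*(-4))**2 - (-60)*(-4) - 31*(-16) - (-16)*(-4))**2 = (4**2 - 60*4 + 496 - 16*4)**2 = (16 - 240 + 496 - 64)**2 = 208**2 = 43264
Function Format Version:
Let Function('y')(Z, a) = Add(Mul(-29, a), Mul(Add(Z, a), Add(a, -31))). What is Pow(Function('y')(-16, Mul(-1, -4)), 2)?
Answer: 43264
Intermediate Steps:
Function('y')(Z, a) = Add(Mul(-29, a), Mul(Add(-31, a), Add(Z, a))) (Function('y')(Z, a) = Add(Mul(-29, a), Mul(Add(Z, a), Add(-31, a))) = Add(Mul(-29, a), Mul(Add(-31, a), Add(Z, a))))
Pow(Function('y')(-16, Mul(-1, -4)), 2) = Pow(Add(Pow(Mul(-1, -4), 2), Mul(-60, Mul(-1, -4)), Mul(-31, -16), Mul(-16, Mul(-1, -4))), 2) = Pow(Add(Pow(4, 2), Mul(-60, 4), 496, Mul(-16, 4)), 2) = Pow(Add(16, -240, 496, -64), 2) = Pow(208, 2) = 43264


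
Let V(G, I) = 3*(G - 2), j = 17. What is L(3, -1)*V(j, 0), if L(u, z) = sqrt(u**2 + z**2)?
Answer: 45*sqrt(10) ≈ 142.30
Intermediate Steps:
V(G, I) = -6 + 3*G (V(G, I) = 3*(-2 + G) = -6 + 3*G)
L(3, -1)*V(j, 0) = sqrt(3**2 + (-1)**2)*(-6 + 3*17) = sqrt(9 + 1)*(-6 + 51) = sqrt(10)*45 = 45*sqrt(10)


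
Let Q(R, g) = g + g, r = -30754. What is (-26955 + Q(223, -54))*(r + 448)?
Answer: 820171278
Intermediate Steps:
Q(R, g) = 2*g
(-26955 + Q(223, -54))*(r + 448) = (-26955 + 2*(-54))*(-30754 + 448) = (-26955 - 108)*(-30306) = -27063*(-30306) = 820171278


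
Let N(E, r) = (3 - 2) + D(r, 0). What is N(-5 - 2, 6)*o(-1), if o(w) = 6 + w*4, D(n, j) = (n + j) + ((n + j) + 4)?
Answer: 34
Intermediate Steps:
D(n, j) = 4 + 2*j + 2*n (D(n, j) = (j + n) + ((j + n) + 4) = (j + n) + (4 + j + n) = 4 + 2*j + 2*n)
N(E, r) = 5 + 2*r (N(E, r) = (3 - 2) + (4 + 2*0 + 2*r) = 1 + (4 + 0 + 2*r) = 1 + (4 + 2*r) = 5 + 2*r)
o(w) = 6 + 4*w
N(-5 - 2, 6)*o(-1) = (5 + 2*6)*(6 + 4*(-1)) = (5 + 12)*(6 - 4) = 17*2 = 34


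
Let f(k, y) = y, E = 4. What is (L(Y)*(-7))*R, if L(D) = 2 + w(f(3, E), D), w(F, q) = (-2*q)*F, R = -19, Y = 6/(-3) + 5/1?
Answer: -2926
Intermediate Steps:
Y = 3 (Y = 6*(-1/3) + 5*1 = -2 + 5 = 3)
w(F, q) = -2*F*q
L(D) = 2 - 8*D (L(D) = 2 - 2*4*D = 2 - 8*D)
(L(Y)*(-7))*R = ((2 - 8*3)*(-7))*(-19) = ((2 - 24)*(-7))*(-19) = -22*(-7)*(-19) = 154*(-19) = -2926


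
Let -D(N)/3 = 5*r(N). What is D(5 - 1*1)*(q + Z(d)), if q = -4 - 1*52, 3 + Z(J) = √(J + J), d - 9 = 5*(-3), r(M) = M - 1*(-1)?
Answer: 4425 - 150*I*√3 ≈ 4425.0 - 259.81*I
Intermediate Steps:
r(M) = 1 + M (r(M) = M + 1 = 1 + M)
D(N) = -15 - 15*N (D(N) = -15*(1 + N) = -3*(5 + 5*N) = -15 - 15*N)
d = -6 (d = 9 + 5*(-3) = 9 - 15 = -6)
Z(J) = -3 + √2*√J (Z(J) = -3 + √(J + J) = -3 + √(2*J) = -3 + √2*√J)
q = -56 (q = -4 - 52 = -56)
D(5 - 1*1)*(q + Z(d)) = (-15 - 15*(5 - 1*1))*(-56 + (-3 + √2*√(-6))) = (-15 - 15*(5 - 1))*(-56 + (-3 + √2*(I*√6))) = (-15 - 15*4)*(-56 + (-3 + 2*I*√3)) = (-15 - 60)*(-59 + 2*I*√3) = -75*(-59 + 2*I*√3) = 4425 - 150*I*√3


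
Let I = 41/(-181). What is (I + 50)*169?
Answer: 1522521/181 ≈ 8411.7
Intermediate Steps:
I = -41/181 (I = 41*(-1/181) = -41/181 ≈ -0.22652)
(I + 50)*169 = (-41/181 + 50)*169 = (9009/181)*169 = 1522521/181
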